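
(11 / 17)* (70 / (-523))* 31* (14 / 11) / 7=-4340 / 8891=-0.49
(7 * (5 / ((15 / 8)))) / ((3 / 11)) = 616 / 9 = 68.44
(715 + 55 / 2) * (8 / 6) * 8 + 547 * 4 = 10108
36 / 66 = 6 / 11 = 0.55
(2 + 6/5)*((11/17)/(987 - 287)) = 44/14875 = 0.00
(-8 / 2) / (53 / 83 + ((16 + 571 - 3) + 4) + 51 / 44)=-14608 / 2153941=-0.01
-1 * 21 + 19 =-2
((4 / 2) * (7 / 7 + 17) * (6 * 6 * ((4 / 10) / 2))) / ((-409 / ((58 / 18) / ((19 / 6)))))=-25056 / 38855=-0.64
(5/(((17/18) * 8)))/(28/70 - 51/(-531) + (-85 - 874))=-39825/57682768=-0.00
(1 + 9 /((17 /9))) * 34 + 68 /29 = 5752 /29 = 198.34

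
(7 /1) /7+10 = 11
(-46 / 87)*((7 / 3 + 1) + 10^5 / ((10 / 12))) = -16560460 / 261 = -63450.04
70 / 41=1.71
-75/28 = -2.68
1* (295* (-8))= -2360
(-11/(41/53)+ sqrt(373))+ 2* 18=sqrt(373)+ 893/41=41.09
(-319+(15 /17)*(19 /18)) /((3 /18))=-32443 /17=-1908.41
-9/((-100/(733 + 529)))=5679/50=113.58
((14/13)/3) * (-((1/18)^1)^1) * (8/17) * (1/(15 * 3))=-56/268515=-0.00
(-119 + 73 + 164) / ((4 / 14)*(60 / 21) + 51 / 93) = 179242 / 2073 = 86.47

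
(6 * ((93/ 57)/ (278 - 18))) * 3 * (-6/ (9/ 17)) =-1581/ 1235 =-1.28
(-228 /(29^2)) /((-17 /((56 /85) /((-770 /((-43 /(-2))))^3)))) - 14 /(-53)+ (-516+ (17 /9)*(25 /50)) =-2432750987872776974 /4725702420429375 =-514.79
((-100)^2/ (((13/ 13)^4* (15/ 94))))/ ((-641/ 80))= -7821.11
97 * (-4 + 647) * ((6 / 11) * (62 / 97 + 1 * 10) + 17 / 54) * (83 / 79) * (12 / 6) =801813.33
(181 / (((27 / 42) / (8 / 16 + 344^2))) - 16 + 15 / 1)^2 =1110108981616804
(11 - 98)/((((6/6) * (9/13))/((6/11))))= -754/11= -68.55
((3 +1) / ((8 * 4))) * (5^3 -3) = 61 / 4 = 15.25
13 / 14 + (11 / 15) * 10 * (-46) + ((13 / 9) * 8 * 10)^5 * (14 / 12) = 59615991383296679 / 2480058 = 24038144020.54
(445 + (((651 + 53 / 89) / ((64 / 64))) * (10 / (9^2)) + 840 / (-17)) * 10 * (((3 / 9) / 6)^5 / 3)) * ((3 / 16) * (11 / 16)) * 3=212539910835065 / 1235051877888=172.09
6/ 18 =1/ 3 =0.33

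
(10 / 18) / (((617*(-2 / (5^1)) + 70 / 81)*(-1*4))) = 225 / 398416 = 0.00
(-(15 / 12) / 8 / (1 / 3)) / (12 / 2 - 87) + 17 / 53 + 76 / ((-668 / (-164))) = 145185023 / 7647264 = 18.99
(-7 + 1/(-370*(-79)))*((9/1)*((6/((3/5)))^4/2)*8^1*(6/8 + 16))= -123379227000/2923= -42209793.71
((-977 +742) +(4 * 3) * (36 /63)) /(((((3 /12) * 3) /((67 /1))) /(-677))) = 289753292 /21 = 13797775.81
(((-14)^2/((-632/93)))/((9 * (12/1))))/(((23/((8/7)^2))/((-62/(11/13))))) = 199888/179883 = 1.11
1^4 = 1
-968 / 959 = -1.01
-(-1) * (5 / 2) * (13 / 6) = 5.42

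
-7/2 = -3.50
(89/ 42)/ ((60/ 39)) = 1.38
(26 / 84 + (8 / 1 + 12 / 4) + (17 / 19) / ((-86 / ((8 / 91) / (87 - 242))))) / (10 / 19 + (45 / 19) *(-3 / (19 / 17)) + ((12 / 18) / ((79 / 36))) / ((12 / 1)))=-167677038719 / 86076435510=-1.95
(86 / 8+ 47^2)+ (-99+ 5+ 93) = 8875 / 4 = 2218.75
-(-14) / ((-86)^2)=7 / 3698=0.00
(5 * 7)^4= 1500625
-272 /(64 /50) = -425 /2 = -212.50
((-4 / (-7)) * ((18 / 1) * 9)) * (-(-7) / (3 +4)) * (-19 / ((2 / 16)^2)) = -787968 / 7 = -112566.86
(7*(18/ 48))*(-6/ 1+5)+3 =3/ 8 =0.38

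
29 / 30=0.97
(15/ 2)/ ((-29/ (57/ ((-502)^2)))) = -855/ 14616232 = -0.00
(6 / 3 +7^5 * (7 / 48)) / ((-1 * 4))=-117745 / 192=-613.26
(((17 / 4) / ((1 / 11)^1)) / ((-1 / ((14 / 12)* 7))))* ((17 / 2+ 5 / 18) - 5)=-155771 / 108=-1442.32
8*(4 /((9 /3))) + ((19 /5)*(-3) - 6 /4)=-67 /30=-2.23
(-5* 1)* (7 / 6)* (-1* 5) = 29.17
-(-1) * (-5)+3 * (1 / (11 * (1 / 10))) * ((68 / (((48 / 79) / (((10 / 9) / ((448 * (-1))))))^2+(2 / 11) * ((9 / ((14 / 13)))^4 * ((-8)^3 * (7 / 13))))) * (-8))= -166103520160 / 33274220607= -4.99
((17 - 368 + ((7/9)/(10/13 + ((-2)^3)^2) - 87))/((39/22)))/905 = -36509803/133732755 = -0.27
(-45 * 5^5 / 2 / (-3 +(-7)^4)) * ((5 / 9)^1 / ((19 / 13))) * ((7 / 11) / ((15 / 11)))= -1421875 / 273372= -5.20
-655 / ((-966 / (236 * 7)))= 77290 / 69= 1120.14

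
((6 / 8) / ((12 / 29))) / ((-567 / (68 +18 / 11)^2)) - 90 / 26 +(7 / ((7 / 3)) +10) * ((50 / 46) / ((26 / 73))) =1699428851 / 82053972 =20.71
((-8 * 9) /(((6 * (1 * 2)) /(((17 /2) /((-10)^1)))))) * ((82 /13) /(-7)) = -2091 /455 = -4.60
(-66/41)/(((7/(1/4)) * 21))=-11/4018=-0.00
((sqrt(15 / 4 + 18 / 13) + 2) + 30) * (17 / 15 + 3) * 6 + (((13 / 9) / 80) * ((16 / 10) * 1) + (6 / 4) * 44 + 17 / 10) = 62 * sqrt(3471) / 65 + 193799 / 225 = 917.52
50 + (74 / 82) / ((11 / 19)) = 23253 / 451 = 51.56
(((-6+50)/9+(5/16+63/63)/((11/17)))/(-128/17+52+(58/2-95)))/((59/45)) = -931345/3800544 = -0.25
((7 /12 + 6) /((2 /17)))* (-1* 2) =-111.92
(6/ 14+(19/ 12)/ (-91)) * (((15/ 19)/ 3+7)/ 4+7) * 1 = 150415/ 41496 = 3.62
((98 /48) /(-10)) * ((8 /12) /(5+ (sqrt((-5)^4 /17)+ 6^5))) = -6481573 /370528816320+ 245 * sqrt(17) /74105763264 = -0.00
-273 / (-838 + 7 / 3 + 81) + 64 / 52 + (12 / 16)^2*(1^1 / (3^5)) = 2534713 / 1589328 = 1.59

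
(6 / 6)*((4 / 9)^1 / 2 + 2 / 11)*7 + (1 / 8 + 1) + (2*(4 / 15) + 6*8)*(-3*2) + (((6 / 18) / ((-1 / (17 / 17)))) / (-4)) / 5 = -1137431 / 3960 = -287.23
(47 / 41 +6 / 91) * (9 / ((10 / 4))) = 81414 / 18655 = 4.36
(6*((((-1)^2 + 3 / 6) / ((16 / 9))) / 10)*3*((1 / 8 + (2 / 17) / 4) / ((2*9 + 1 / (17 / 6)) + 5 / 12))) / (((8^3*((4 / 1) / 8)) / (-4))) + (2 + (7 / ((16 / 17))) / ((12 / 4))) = 150527839 / 33607680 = 4.48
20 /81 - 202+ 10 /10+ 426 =18245 /81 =225.25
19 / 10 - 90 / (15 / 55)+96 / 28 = -22727 / 70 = -324.67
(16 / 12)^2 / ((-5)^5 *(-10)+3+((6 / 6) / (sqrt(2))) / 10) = 100009600 / 1758150016191 -160 *sqrt(2) / 1758150016191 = 0.00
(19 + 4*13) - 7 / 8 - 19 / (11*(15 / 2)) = 92261 / 1320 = 69.89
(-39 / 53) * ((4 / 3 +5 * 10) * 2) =-4004 / 53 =-75.55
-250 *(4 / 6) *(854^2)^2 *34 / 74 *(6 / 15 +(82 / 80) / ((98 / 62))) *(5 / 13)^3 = -197512652595125000 / 81289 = -2429758670854.91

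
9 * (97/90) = 97/10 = 9.70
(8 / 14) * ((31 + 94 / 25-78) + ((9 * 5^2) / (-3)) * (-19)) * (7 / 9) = 138176 / 225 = 614.12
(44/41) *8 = 352/41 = 8.59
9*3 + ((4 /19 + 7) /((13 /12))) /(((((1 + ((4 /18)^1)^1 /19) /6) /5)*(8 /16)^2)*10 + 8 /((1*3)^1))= 2158947 /73385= 29.42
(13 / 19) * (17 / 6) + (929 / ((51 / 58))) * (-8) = -16376371 / 1938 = -8450.14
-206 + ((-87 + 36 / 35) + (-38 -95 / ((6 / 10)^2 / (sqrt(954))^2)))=-252079.97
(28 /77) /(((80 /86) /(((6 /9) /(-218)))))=-43 /35970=-0.00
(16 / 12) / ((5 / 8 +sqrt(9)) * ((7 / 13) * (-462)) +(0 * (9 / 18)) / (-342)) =-208 / 140679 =-0.00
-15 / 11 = -1.36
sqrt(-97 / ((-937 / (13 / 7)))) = sqrt(8270899) / 6559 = 0.44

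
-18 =-18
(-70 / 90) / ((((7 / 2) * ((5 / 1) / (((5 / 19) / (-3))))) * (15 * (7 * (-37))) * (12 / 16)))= -8 / 5979015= -0.00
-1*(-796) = 796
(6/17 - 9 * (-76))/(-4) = -5817/34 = -171.09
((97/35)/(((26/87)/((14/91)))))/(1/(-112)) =-135024/845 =-159.79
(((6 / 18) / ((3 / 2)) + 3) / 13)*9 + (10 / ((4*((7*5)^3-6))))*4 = 1243331 / 557297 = 2.23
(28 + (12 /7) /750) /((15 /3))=5.60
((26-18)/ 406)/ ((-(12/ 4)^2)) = -4/ 1827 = -0.00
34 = 34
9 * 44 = 396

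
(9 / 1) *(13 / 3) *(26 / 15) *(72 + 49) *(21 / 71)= 858858 / 355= 2419.32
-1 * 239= -239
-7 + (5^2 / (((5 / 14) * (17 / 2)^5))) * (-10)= -9961399 / 1419857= -7.02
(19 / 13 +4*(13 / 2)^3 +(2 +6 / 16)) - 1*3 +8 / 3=343825 / 312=1102.00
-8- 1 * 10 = -18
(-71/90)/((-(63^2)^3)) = 71/5627115198810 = 0.00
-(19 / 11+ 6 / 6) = -30 / 11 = -2.73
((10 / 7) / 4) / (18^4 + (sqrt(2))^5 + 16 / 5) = 410075 / 120538166882 - 125 * sqrt(2) / 964305335056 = 0.00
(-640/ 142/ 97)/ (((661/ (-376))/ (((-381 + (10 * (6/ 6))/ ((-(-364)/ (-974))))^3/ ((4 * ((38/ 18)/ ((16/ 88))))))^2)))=6359569125242295497631929512058880/ 112920415791047206088747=56319037445.01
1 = 1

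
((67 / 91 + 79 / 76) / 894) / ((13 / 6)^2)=36843 / 87075898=0.00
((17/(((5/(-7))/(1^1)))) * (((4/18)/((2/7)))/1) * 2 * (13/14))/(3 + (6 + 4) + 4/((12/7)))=-2.24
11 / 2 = 5.50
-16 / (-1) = 16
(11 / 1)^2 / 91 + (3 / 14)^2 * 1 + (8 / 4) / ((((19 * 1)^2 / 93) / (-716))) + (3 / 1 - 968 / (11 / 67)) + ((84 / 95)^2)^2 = -1299160323919347 / 207536192500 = -6259.92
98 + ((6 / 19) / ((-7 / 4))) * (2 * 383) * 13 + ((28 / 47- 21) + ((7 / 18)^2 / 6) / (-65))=-1358063630579 / 789876360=-1719.34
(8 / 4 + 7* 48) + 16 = 354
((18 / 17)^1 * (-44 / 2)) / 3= -132 / 17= -7.76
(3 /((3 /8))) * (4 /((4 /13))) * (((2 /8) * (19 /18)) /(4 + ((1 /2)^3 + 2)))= 1976 /441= 4.48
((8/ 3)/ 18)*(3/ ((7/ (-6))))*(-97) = 776/ 21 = 36.95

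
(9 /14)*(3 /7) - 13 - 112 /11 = -24693 /1078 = -22.91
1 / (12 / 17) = 17 / 12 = 1.42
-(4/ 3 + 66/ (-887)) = -3350/ 2661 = -1.26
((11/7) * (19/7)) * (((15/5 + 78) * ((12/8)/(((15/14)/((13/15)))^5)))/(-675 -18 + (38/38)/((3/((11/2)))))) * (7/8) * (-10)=10423394072/4587890625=2.27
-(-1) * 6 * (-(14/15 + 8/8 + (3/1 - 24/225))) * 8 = -5792/25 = -231.68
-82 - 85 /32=-2709 /32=-84.66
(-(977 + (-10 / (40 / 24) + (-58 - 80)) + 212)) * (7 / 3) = -7315 / 3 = -2438.33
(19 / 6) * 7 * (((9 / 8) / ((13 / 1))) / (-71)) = -399 / 14768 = -0.03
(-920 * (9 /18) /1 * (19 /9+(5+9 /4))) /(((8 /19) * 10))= -1022.70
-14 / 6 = -7 / 3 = -2.33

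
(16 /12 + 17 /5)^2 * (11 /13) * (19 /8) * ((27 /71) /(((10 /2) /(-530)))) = -2359401 /1300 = -1814.92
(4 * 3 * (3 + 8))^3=2299968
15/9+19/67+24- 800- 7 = -156991/201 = -781.05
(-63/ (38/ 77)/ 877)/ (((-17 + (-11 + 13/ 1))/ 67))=108339/ 166630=0.65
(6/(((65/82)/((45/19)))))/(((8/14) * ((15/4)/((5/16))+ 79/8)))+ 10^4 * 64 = 3952008856/6175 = 640001.43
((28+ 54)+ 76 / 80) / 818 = 1659 / 16360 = 0.10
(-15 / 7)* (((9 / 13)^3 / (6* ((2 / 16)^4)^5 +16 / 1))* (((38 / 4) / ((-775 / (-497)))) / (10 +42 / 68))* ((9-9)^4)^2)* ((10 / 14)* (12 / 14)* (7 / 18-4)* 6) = 0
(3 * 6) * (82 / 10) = 738 / 5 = 147.60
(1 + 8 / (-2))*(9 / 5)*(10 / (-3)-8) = 306 / 5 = 61.20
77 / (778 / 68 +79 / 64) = 83776 / 13791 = 6.07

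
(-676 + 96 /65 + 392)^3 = -6193011012544 /274625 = -22550791.12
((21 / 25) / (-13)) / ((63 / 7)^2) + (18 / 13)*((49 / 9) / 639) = 0.01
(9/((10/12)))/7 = 1.54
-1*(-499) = 499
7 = 7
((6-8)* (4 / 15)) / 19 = -8 / 285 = -0.03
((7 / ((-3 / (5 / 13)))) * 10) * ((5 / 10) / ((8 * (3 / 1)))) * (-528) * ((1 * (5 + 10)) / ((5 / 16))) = 61600 / 13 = 4738.46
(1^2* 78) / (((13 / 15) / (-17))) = -1530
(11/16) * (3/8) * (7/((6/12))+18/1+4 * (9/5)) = 1617/160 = 10.11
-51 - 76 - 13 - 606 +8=-738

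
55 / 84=0.65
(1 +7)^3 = 512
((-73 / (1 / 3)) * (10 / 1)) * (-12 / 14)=1877.14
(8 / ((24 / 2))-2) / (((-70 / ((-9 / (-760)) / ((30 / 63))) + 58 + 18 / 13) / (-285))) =-33345 / 241789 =-0.14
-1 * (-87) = 87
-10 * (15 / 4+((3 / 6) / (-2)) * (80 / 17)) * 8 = -3500 / 17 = -205.88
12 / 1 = 12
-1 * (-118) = 118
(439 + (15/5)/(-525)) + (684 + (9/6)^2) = 787671/700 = 1125.24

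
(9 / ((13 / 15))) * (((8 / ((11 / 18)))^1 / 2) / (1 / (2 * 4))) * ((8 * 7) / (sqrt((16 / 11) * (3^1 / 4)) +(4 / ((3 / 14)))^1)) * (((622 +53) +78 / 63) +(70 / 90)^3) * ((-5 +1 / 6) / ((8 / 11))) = -6947807.95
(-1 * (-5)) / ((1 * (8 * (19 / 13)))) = 0.43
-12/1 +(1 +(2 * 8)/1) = 5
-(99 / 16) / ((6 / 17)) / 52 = -561 / 1664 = -0.34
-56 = -56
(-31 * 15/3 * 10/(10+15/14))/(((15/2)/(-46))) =2576/3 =858.67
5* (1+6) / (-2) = -17.50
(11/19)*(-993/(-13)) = 10923/247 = 44.22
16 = 16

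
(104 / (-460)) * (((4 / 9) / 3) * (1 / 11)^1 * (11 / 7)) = -104 / 21735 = -0.00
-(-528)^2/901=-278784/901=-309.42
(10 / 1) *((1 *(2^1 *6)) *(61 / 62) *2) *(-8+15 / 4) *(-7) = 217770 / 31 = 7024.84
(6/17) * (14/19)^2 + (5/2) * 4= 62546/6137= 10.19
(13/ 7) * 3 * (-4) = -156/ 7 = -22.29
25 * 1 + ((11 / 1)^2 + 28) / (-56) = 1251 / 56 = 22.34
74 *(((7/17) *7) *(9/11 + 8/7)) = 78218/187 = 418.28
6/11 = 0.55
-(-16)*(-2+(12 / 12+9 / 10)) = -8 / 5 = -1.60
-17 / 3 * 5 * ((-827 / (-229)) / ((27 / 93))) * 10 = -21791450 / 6183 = -3524.41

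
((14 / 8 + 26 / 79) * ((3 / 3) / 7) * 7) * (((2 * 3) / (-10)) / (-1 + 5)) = -1971 / 6320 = -0.31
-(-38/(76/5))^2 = -25/4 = -6.25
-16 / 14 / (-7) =8 / 49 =0.16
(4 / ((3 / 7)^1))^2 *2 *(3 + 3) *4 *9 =37632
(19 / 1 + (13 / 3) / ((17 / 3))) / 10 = 168 / 85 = 1.98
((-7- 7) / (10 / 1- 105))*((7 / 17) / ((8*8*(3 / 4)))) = 49 / 38760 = 0.00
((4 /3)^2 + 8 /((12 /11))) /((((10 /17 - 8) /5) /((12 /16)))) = -3485 /756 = -4.61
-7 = -7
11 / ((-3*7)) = -11 / 21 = -0.52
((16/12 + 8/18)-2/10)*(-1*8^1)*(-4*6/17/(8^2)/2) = 0.14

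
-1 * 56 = -56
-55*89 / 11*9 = -4005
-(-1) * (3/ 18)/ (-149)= -1/ 894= -0.00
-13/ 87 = -0.15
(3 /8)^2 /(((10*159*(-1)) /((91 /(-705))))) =0.00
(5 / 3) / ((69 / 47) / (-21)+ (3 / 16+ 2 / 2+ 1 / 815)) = 1.49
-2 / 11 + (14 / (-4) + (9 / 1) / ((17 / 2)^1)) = -981 / 374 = -2.62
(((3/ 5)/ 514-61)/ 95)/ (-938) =156767/ 229012700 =0.00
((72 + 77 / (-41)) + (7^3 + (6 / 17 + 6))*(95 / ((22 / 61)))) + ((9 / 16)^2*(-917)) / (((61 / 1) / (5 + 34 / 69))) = 253527952157833 / 2753741056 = 92066.74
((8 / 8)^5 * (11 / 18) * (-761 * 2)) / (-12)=8371 / 108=77.51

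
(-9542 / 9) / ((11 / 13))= -124046 / 99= -1252.99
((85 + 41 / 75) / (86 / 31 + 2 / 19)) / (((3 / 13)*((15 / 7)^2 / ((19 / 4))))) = 2858595467 / 21465000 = 133.17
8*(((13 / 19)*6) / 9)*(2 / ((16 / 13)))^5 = 4826809 / 116736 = 41.35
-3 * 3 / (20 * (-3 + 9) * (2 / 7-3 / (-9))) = -0.12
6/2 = 3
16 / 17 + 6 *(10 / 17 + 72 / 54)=212 / 17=12.47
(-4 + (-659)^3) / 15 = -95397061 / 5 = -19079412.20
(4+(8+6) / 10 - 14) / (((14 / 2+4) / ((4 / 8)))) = -0.39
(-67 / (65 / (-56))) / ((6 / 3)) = 1876 / 65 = 28.86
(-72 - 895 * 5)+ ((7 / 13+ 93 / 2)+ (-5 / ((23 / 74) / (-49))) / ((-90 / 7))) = -24548759 / 5382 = -4561.27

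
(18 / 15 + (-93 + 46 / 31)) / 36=-13999 / 5580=-2.51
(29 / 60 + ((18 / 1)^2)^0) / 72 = 89 / 4320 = 0.02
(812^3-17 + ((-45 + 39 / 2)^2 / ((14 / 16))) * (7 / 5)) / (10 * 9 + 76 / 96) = 64246602168 / 10895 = 5896888.68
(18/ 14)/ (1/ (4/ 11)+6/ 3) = 36/ 133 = 0.27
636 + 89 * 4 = 992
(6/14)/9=1/21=0.05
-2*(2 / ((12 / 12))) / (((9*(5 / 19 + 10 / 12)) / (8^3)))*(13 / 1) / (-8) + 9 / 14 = 1773871 / 5250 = 337.88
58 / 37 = 1.57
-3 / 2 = -1.50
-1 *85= -85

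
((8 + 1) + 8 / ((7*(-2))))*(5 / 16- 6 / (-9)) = 2773 / 336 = 8.25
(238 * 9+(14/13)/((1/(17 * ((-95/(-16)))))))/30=234073/3120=75.02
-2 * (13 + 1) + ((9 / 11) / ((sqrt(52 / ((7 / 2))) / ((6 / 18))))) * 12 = -28 + 9 * sqrt(182) / 143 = -27.15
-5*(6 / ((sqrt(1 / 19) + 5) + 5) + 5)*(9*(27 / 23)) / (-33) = 478575 / 53383 - 270*sqrt(19) / 53383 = 8.94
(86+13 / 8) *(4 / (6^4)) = 701 / 2592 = 0.27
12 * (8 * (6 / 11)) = 576 / 11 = 52.36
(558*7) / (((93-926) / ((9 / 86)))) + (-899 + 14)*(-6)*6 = 163025109 / 5117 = 31859.51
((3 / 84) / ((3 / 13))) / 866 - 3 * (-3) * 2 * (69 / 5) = 90348113 / 363720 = 248.40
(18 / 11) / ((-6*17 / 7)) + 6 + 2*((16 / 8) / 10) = 5879 / 935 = 6.29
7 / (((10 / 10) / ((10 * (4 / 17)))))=280 / 17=16.47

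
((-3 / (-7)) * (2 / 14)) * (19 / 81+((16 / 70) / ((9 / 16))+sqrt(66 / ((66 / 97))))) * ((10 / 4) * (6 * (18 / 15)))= 3634 / 5145+54 * sqrt(97) / 49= 11.56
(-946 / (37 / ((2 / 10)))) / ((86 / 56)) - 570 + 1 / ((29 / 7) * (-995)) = -122421429 / 213527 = -573.33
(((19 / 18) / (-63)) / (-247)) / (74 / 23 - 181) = -23 / 60280038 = -0.00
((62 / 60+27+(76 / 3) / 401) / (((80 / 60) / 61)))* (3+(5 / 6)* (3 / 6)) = 281780167 / 64160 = 4391.84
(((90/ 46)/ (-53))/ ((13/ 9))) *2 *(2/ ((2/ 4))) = -3240/ 15847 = -0.20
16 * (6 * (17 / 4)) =408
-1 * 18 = -18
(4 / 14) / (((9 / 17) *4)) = 17 / 126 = 0.13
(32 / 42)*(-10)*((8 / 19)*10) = -12800 / 399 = -32.08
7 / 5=1.40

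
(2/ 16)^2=1/ 64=0.02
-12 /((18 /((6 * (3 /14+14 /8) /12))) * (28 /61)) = -1.43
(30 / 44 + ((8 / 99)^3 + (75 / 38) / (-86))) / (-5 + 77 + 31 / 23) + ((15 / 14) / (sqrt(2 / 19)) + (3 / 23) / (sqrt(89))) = 6870111109 / 764195848812 + 3 * sqrt(89) / 2047 + 15 * sqrt(38) / 28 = 3.33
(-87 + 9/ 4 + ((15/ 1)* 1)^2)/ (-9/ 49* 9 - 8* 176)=-27489/ 276292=-0.10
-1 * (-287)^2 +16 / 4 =-82365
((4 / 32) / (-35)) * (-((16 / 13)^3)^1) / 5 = 512 / 384475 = 0.00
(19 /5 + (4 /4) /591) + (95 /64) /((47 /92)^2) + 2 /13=9.64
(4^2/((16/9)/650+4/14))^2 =26830440000/8720209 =3076.81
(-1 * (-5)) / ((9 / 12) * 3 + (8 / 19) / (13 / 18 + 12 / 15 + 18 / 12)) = 6460 / 3087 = 2.09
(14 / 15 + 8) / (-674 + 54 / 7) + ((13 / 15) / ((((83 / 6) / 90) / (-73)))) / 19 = -1195796333 / 55163460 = -21.68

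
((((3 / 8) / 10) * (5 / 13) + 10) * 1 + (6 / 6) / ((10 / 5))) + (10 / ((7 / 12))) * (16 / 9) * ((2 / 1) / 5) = 99175 / 4368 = 22.70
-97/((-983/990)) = 96030/983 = 97.69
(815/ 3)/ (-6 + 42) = 815/ 108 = 7.55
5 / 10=1 / 2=0.50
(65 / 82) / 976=65 / 80032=0.00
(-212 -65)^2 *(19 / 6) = 1457851 / 6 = 242975.17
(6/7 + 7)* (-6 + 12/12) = -275/7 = -39.29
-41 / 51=-0.80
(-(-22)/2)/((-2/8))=-44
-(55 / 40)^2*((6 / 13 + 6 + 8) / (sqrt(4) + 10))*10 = -28435 / 1248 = -22.78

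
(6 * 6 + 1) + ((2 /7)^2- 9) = 1376 /49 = 28.08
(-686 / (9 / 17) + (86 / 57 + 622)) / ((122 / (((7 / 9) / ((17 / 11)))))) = -4425883 / 1595943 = -2.77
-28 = -28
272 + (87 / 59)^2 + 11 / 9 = 8627900 / 31329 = 275.40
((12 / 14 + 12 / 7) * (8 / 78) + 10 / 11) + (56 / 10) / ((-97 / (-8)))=793614 / 485485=1.63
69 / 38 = 1.82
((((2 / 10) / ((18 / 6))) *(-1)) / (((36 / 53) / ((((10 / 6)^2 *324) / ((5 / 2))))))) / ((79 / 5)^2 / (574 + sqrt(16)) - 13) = 1531700 / 544827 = 2.81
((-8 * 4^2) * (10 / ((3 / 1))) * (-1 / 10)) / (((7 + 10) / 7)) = 896 / 51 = 17.57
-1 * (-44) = 44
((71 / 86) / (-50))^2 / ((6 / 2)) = 5041 / 55470000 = 0.00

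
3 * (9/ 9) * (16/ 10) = 24/ 5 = 4.80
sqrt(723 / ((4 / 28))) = 71.14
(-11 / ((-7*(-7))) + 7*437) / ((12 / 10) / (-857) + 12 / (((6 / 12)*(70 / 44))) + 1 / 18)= 11560244400 / 57219169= 202.03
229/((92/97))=22213/92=241.45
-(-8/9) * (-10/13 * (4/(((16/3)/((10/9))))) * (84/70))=-80/117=-0.68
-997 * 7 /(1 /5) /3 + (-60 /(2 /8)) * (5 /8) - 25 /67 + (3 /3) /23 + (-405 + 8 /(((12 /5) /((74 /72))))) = -1013843627 /83214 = -12183.57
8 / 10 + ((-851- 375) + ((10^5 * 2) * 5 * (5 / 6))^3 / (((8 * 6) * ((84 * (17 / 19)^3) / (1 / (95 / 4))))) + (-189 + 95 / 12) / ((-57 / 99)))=26792968747107963724207 / 3175664940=8436963361477.29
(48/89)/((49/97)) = 4656/4361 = 1.07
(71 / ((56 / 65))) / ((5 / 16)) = 1846 / 7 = 263.71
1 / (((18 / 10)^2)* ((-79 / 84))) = -700 / 2133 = -0.33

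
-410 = -410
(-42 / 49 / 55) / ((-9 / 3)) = 2 / 385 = 0.01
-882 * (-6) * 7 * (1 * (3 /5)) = 22226.40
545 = 545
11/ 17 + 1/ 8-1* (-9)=9.77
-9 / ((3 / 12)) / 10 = -18 / 5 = -3.60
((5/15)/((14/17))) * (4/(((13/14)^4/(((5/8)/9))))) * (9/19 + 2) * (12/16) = 1370285/4883931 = 0.28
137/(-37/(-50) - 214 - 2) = -6850/10763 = -0.64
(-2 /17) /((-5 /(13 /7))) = 26 /595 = 0.04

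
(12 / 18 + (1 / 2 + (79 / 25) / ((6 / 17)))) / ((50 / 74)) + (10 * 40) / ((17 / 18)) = 4659137 / 10625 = 438.51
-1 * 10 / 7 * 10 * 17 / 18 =-13.49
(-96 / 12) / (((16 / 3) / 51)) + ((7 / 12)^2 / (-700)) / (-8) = -8812793 / 115200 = -76.50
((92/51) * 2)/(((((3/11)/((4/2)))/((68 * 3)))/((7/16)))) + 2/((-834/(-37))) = 984713/417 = 2361.42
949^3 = 854670349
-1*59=-59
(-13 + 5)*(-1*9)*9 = 648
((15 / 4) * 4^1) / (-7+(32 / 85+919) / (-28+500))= -601800 / 202693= -2.97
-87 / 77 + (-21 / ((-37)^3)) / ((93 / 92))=-136561553 / 120908711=-1.13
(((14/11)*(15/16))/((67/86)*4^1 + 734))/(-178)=-645/70926592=-0.00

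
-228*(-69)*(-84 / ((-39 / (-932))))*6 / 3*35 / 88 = -3592244880 / 143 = -25120593.57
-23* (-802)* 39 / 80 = 359697 / 40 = 8992.42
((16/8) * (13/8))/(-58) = -13/232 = -0.06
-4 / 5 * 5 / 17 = -4 / 17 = -0.24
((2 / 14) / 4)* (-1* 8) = -2 / 7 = -0.29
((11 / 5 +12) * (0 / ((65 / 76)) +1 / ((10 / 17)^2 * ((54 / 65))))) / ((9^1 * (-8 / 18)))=-266747 / 21600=-12.35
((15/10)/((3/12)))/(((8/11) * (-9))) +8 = 85/12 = 7.08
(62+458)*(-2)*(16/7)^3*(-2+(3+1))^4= -68157440/343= -198709.74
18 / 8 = 9 / 4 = 2.25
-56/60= -14/15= -0.93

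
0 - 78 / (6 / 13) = -169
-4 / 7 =-0.57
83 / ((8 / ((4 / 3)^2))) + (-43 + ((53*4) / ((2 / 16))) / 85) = -3521 / 765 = -4.60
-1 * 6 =-6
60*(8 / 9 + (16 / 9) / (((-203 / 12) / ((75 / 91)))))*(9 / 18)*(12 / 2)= 2667680 / 18473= 144.41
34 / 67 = 0.51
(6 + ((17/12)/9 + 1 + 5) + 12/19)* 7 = 183701/2052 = 89.52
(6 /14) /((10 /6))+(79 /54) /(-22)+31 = 1296907 /41580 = 31.19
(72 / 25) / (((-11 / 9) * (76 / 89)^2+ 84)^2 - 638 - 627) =365912749512 / 716841508588375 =0.00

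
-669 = -669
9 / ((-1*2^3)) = -9 / 8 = -1.12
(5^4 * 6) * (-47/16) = -88125/8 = -11015.62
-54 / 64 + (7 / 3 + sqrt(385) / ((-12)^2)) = sqrt(385) / 144 + 143 / 96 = 1.63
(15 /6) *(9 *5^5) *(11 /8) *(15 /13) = 23203125 /208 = 111553.49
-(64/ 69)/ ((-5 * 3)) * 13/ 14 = 416/ 7245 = 0.06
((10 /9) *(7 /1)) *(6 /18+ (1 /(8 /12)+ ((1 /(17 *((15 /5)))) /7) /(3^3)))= 176725 /12393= 14.26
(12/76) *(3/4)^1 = 9/76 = 0.12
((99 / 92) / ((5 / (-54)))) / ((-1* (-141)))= -891 / 10810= -0.08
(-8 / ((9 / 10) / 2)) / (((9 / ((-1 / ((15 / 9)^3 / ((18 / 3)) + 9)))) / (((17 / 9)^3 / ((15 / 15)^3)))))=1572160 / 1154007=1.36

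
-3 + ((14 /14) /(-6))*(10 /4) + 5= 19 /12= 1.58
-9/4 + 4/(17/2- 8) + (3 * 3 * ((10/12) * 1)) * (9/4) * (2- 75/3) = -3059/8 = -382.38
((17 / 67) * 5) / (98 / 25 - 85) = -0.02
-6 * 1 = -6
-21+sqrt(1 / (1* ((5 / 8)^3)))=-18.98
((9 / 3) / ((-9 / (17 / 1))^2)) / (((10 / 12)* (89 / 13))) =7514 / 4005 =1.88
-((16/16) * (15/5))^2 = -9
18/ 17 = 1.06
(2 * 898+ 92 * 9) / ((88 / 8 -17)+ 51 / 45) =-539.18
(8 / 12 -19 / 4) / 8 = -49 / 96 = -0.51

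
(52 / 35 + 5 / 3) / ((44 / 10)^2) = 1655 / 10164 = 0.16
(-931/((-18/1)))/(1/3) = 931/6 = 155.17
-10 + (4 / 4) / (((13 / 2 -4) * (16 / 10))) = -39 / 4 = -9.75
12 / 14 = 6 / 7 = 0.86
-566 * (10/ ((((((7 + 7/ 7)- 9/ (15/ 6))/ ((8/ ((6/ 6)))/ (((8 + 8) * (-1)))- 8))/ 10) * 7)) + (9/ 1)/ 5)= 5621512/ 385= 14601.33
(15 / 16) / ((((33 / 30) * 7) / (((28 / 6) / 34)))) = 0.02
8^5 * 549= 17989632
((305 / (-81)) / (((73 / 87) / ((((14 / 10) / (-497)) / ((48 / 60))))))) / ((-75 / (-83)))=146827 / 8396460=0.02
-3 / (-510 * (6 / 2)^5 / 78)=13 / 6885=0.00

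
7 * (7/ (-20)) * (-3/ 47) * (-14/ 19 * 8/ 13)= -0.07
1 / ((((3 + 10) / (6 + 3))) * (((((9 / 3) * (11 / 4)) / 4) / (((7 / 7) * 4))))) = 192 / 143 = 1.34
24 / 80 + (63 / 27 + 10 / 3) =179 / 30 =5.97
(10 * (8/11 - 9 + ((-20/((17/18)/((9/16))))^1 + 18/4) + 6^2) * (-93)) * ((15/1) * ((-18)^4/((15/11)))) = -370887556320/17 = -21816915077.65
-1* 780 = -780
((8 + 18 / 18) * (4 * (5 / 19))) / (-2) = -90 / 19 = -4.74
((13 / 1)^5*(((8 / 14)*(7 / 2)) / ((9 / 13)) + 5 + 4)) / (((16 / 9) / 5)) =12415109.69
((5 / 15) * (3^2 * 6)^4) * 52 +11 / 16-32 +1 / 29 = 68387230543 / 464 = 147386272.72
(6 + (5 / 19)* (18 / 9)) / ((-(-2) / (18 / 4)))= 279 / 19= 14.68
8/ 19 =0.42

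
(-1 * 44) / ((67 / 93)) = -4092 / 67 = -61.07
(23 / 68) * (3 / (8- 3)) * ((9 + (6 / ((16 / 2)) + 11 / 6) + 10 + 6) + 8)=7.22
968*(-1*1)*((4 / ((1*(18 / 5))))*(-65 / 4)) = 157300 / 9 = 17477.78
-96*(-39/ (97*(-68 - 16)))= -312/ 679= -0.46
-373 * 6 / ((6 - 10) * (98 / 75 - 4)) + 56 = -61301 / 404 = -151.74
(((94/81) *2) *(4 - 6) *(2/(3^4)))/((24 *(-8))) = 47/78732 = 0.00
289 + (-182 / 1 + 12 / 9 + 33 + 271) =1237 / 3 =412.33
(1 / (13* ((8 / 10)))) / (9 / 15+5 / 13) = 0.10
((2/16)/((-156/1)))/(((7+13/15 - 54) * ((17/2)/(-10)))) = -25/1223456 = -0.00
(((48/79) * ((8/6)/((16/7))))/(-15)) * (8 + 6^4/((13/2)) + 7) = -26012/5135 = -5.07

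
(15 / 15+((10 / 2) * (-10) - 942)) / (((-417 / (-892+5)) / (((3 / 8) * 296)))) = -32523629 / 139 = -233982.94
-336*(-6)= 2016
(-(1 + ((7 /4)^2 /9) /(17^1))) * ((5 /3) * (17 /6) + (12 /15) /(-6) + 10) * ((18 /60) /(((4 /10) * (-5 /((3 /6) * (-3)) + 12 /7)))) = -22949927 /10379520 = -2.21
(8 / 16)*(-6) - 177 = -180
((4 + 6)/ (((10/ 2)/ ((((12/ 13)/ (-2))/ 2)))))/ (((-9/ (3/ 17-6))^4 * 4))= -43923/ 2171546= -0.02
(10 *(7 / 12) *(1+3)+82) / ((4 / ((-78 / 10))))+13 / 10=-2041 / 10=-204.10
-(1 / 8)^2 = -1 / 64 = -0.02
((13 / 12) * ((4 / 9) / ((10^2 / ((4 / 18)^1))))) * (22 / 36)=0.00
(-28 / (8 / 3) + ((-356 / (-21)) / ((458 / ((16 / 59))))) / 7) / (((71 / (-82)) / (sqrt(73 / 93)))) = 1709813201*sqrt(6789) / 13114330551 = 10.74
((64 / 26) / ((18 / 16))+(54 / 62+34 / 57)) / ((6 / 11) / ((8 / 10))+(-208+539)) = 5542042 / 502858161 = 0.01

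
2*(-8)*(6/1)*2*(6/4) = -288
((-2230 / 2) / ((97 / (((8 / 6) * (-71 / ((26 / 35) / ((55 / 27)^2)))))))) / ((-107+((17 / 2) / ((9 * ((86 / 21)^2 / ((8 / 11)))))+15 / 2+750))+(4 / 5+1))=3409464959862500 / 365904804097989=9.32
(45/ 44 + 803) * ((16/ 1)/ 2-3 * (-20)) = 601409/ 11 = 54673.55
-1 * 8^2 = -64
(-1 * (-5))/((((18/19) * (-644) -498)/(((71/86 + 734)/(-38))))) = 9575/109736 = 0.09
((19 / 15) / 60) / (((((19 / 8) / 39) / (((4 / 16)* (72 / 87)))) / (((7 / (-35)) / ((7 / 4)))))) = -208 / 25375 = -0.01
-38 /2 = -19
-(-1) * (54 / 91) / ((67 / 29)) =1566 / 6097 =0.26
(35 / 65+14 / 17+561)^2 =15446015524 / 48841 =316251.01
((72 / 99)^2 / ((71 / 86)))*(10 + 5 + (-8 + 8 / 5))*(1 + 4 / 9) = 3076736 / 386595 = 7.96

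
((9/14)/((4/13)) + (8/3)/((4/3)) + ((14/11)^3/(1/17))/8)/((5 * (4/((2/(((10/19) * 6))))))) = 799691/2981440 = 0.27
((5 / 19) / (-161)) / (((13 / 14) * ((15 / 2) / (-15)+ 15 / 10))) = -10 / 5681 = -0.00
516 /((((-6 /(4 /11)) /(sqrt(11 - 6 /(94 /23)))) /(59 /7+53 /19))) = -4105984 * sqrt(329) /68761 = -1083.11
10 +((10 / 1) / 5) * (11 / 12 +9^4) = 78803 / 6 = 13133.83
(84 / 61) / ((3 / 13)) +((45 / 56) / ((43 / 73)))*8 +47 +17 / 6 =7349633 / 110166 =66.71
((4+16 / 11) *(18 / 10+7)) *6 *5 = 1440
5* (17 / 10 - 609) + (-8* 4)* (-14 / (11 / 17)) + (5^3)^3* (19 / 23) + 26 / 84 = 8559812873 / 5313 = 1611107.26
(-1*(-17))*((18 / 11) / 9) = 34 / 11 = 3.09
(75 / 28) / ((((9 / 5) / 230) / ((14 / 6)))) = 14375 / 18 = 798.61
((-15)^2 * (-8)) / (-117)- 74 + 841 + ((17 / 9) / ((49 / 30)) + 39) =1571876 / 1911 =822.54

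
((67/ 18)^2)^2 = 20151121/ 104976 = 191.96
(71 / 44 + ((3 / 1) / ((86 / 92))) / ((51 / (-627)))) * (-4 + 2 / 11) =25560087 / 176902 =144.49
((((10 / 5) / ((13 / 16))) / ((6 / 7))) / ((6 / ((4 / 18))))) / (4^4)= 0.00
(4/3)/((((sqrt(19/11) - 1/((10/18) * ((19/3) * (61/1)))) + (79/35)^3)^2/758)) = 99812837577715943289171018351482125000/12546157139847566580425489887099879321 - 4675233407448242354695901354125000000 * sqrt(209)/37638471419542699741276469661299637963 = 6.16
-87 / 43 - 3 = -216 / 43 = -5.02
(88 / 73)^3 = 681472 / 389017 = 1.75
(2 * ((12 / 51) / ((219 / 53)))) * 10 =4240 / 3723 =1.14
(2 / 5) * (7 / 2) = 7 / 5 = 1.40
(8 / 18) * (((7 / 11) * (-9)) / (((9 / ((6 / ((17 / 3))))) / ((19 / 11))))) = -1064 / 2057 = -0.52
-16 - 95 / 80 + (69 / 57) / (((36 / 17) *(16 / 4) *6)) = -281759 / 16416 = -17.16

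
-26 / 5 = -5.20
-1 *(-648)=648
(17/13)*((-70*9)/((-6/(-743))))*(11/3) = -4862935/13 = -374071.92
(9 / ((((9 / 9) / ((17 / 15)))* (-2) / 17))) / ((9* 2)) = -289 / 60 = -4.82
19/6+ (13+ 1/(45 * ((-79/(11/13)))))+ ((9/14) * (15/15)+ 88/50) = 30036284/1617525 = 18.57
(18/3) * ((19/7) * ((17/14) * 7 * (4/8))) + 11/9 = 8875/126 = 70.44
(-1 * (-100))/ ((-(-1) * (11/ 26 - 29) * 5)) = -520/ 743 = -0.70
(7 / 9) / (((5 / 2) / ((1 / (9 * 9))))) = 14 / 3645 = 0.00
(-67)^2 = 4489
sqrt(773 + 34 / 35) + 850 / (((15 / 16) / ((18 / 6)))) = sqrt(948115) / 35 + 2720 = 2747.82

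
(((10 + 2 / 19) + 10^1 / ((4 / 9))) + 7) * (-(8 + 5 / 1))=-19565 / 38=-514.87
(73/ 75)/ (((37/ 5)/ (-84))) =-2044/ 185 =-11.05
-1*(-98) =98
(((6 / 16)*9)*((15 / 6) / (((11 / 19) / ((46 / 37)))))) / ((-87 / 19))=-373635 / 94424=-3.96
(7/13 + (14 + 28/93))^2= 321879481/1461681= 220.21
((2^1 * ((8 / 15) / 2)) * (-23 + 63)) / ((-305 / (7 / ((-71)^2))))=-448 / 4612515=-0.00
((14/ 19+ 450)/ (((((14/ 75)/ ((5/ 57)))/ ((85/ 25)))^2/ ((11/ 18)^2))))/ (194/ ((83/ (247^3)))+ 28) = 3883810129375/ 318342650635185624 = 0.00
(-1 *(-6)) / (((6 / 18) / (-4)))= -72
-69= -69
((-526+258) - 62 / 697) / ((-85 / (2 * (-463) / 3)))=-57676836 / 59245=-973.53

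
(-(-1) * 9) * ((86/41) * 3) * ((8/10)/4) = 2322/205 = 11.33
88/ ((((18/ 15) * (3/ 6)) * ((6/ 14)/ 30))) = 30800/ 3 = 10266.67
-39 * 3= -117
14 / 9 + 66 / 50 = 647 / 225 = 2.88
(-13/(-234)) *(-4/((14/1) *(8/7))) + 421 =30311/72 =420.99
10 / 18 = 5 / 9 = 0.56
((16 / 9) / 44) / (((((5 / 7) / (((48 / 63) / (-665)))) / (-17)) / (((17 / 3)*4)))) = 73984 / 2962575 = 0.02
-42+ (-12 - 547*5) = -2789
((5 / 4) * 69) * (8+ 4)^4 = 1788480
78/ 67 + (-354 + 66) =-19218/ 67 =-286.84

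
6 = 6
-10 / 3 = -3.33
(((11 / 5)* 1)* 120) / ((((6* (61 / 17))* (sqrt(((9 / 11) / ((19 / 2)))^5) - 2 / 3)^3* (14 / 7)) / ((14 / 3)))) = -747119957992200777900017498861449326573 / 7736423433381008515766695188844340842 - 178973163941302951564368419199518175* sqrt(418) / 3868211716690504257883347594422170421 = -97.52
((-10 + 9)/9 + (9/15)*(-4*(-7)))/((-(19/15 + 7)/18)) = -36.34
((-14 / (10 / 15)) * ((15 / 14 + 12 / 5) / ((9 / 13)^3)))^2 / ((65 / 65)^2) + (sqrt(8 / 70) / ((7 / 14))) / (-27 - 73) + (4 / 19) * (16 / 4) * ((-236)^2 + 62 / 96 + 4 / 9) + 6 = 1627525039 / 17100 - sqrt(35) / 875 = 95176.90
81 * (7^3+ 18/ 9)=27945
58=58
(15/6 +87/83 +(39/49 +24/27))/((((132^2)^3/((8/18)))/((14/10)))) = 0.00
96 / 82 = 48 / 41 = 1.17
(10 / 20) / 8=1 / 16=0.06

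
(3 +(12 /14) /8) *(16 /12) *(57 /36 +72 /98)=39527 /4116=9.60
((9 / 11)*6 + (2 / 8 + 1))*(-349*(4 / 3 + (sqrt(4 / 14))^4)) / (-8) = 380.19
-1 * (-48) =48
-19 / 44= -0.43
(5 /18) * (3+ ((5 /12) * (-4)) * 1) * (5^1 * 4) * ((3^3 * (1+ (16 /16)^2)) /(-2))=-200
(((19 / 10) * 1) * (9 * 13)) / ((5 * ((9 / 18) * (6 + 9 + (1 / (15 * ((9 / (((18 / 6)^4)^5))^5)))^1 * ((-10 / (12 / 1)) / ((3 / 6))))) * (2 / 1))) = -0.00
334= 334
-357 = -357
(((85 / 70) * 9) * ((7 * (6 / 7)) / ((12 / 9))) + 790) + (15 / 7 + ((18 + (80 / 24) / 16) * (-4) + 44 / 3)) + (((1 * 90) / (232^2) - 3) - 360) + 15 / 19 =4520070011 / 10737888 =420.95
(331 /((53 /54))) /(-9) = -1986 /53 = -37.47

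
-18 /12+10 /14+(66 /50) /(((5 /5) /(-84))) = -39083 /350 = -111.67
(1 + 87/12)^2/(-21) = -363/112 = -3.24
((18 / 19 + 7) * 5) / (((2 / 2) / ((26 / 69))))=19630 / 1311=14.97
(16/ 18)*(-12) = -10.67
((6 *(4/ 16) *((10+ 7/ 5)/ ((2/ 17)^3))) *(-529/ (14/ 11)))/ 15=-1629558579/ 5600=-290992.60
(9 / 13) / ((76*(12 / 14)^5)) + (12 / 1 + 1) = 11114023 / 853632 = 13.02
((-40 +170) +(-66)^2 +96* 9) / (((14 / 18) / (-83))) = -3996450 / 7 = -570921.43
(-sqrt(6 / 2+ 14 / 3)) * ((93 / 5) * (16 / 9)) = -496 * sqrt(69) / 45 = -91.56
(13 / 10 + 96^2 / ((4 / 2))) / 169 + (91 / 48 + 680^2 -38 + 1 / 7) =131282141489 / 283920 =462391.31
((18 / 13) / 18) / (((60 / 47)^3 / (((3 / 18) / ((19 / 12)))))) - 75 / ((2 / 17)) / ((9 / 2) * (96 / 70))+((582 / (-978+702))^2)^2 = -623498612914357 / 7465038516000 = -83.52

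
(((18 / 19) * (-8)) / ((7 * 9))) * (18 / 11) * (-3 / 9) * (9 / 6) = 144 / 1463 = 0.10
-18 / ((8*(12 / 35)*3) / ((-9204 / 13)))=6195 / 4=1548.75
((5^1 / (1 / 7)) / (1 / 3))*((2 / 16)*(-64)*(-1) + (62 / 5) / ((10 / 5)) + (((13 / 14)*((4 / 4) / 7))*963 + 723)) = 1271469 / 14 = 90819.21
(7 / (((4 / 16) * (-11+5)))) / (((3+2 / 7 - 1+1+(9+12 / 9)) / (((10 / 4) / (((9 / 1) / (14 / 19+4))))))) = -1225 / 2717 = -0.45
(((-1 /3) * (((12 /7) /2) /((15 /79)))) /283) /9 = -158 /267435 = -0.00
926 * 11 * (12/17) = 7190.12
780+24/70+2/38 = 518963/665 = 780.40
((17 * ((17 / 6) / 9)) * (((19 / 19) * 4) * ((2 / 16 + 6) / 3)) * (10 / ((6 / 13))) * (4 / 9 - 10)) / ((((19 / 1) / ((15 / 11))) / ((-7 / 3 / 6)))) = 1385299825 / 5484996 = 252.56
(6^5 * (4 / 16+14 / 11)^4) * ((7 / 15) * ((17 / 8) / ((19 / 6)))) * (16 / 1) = 582709965957 / 2781790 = 209473.02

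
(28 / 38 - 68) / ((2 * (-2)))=639 / 38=16.82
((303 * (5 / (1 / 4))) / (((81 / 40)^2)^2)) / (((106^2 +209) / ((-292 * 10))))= -3019980800000 / 32844648123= -91.95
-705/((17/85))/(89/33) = -116325/89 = -1307.02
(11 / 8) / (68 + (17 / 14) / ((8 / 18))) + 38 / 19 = 7999 / 3961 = 2.02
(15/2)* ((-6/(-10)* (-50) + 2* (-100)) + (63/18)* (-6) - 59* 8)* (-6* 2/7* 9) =83661.43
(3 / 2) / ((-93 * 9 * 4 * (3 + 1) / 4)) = -1 / 2232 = -0.00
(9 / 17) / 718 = 9 / 12206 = 0.00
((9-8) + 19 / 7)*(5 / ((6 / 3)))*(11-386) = -24375 / 7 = -3482.14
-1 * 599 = -599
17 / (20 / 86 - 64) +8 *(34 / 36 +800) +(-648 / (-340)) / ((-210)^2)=2744024833946 / 428266125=6407.29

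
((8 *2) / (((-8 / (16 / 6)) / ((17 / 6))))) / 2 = -68 / 9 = -7.56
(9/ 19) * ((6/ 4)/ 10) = 27/ 380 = 0.07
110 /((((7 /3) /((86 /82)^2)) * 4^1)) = 305085 /23534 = 12.96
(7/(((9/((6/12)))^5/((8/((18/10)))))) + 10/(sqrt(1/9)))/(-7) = -63772955/14880348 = -4.29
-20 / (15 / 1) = -4 / 3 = -1.33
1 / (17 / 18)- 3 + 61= 1004 / 17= 59.06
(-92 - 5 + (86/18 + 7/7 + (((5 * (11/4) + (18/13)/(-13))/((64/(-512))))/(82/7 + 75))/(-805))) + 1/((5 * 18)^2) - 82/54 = -77058947777/830922300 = -92.74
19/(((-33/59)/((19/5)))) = -21299/165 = -129.08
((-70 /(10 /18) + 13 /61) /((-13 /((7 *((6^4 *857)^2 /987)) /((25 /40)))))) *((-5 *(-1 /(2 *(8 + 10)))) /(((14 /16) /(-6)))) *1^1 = -33654590767374336 /260897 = -128995698560.64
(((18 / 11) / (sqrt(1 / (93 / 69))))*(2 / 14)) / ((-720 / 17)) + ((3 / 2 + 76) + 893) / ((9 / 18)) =1941 - 17*sqrt(713) / 70840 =1940.99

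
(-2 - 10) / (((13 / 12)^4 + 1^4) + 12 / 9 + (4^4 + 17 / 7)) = -0.05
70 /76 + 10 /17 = 975 /646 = 1.51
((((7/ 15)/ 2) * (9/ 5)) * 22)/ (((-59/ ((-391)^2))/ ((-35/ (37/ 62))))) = 15326931774/ 10915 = 1404208.13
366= 366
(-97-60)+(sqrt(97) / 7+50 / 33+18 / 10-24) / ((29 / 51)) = -308436 / 1595+51 *sqrt(97) / 203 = -190.90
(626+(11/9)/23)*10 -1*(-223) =1342091/207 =6483.53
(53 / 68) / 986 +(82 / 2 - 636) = -39893507 / 67048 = -595.00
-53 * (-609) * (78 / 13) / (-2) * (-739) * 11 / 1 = 787139199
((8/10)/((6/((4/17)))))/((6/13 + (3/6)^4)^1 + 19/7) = 11648/1202325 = 0.01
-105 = -105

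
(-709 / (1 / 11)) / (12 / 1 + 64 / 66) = -257367 / 428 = -601.32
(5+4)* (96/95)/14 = 432/665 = 0.65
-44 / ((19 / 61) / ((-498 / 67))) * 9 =12029688 / 1273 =9449.87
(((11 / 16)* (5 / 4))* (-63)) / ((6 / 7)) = -8085 / 128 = -63.16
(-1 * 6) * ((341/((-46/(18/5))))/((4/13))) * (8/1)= 478764/115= 4163.17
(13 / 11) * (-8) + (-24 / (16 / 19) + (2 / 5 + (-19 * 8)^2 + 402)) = 2581529 / 110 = 23468.45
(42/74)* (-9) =-189/37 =-5.11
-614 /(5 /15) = -1842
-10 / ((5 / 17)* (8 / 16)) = -68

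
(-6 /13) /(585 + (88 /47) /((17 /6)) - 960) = 1598 /1296087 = 0.00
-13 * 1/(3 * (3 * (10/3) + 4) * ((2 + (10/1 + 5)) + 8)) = -13/1050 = -0.01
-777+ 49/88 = -776.44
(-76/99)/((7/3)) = -76/231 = -0.33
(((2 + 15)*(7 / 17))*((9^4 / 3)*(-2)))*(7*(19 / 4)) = -2036097 / 2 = -1018048.50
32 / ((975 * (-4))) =-8 / 975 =-0.01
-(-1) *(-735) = -735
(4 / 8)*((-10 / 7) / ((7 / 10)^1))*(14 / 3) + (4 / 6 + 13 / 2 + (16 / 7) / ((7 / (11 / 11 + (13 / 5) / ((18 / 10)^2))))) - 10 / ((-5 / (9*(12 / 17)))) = 2118545 / 134946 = 15.70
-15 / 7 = -2.14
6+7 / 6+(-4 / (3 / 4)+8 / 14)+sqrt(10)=5.57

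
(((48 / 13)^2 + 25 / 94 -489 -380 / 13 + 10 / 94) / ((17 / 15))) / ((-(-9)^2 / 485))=6474849425 / 2430558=2663.94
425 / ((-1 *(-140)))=85 / 28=3.04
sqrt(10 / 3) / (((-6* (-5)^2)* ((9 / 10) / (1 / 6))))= -sqrt(30) / 2430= -0.00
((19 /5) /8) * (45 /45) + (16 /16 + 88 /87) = 8653 /3480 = 2.49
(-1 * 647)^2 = 418609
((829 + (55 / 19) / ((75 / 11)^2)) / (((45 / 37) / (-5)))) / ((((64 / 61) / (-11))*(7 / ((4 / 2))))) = 219982190681 / 21546000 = 10209.89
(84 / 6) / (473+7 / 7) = 7 / 237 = 0.03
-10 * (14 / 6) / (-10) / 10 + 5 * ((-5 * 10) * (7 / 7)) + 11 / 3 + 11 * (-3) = -279.10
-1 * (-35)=35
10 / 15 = 2 / 3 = 0.67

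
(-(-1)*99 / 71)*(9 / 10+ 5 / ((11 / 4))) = 2691 / 710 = 3.79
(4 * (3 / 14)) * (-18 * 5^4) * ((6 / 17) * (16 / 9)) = -720000 / 119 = -6050.42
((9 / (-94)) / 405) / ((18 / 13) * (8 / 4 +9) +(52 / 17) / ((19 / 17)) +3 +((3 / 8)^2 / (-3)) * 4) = -1976 / 173690145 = -0.00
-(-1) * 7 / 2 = 7 / 2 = 3.50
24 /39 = 8 /13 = 0.62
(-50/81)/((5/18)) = -20/9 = -2.22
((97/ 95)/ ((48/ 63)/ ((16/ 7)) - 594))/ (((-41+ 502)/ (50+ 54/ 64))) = -473457/ 2495964640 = -0.00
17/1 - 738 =-721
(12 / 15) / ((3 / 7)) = 28 / 15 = 1.87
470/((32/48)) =705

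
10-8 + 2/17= 2.12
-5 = -5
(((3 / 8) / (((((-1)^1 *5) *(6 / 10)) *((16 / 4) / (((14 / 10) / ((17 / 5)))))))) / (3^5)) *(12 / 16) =-7 / 176256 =-0.00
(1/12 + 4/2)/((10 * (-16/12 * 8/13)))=-65/256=-0.25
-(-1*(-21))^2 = -441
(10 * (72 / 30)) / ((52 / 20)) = 120 / 13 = 9.23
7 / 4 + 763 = 764.75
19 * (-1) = -19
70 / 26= 35 / 13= 2.69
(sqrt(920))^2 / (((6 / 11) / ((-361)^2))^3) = 12547446225439330869.07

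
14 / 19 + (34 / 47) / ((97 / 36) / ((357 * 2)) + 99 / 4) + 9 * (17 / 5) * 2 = 176042496428 / 2840950015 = 61.97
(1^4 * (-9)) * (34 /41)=-306 /41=-7.46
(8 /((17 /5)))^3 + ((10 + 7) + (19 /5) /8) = 5994187 /196520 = 30.50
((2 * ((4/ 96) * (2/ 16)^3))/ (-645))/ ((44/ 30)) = -1/ 5812224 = -0.00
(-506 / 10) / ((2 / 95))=-4807 / 2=-2403.50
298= 298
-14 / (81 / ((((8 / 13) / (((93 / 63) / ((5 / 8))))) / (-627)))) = 490 / 6822387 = 0.00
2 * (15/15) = 2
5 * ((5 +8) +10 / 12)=415 / 6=69.17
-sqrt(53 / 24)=-sqrt(318) / 12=-1.49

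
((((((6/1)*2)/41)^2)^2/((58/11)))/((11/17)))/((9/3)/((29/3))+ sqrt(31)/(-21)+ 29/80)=686975385600*sqrt(31)/2565055049630921+ 9706784532480/2565055049630921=0.01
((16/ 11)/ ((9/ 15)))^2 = 6400/ 1089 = 5.88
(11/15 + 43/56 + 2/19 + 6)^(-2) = 254721600/14737717201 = 0.02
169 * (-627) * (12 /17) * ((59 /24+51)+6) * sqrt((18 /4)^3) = -4082648427 * sqrt(2) /136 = -42453946.88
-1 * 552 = -552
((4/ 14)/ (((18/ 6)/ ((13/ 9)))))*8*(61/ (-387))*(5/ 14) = -31720/ 512001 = -0.06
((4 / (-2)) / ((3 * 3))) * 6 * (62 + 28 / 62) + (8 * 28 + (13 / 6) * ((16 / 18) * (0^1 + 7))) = 129076 / 837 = 154.21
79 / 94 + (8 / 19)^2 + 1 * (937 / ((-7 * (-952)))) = 130968699 / 113068088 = 1.16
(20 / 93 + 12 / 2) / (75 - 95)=-289 / 930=-0.31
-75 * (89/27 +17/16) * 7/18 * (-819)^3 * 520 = 145267483008375/4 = 36316870752093.75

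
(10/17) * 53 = 530/17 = 31.18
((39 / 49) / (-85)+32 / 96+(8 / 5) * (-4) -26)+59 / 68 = -311959 / 9996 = -31.21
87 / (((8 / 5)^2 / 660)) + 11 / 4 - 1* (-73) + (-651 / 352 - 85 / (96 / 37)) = 11864597 / 528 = 22470.83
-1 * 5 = -5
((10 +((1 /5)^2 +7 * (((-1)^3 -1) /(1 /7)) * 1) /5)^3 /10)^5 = -15215553186858310971989115253467675282088817999 /2842170943040400743484497070312500000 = -5353496848.64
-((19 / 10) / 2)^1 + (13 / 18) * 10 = 1129 / 180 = 6.27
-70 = -70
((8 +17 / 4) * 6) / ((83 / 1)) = 147 / 166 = 0.89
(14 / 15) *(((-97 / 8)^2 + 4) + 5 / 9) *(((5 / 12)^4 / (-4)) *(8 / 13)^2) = -76391875 / 189236736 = -0.40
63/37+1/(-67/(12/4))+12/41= 198258/101639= 1.95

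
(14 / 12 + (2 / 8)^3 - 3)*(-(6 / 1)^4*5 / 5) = 9423 / 4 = 2355.75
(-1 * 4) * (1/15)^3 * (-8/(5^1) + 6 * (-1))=152/16875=0.01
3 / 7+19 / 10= 163 / 70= 2.33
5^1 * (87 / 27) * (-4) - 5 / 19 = -11065 / 171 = -64.71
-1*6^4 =-1296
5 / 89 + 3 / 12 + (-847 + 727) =-42611 / 356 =-119.69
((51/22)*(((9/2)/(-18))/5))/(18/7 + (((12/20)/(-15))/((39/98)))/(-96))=-417690/9270173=-0.05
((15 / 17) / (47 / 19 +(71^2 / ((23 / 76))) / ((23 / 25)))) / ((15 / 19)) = 190969 / 3094084371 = 0.00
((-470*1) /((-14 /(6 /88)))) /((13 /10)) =3525 /2002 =1.76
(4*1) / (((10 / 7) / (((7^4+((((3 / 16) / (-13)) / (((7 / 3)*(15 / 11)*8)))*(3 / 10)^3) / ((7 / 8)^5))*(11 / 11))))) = 4590222739226 / 682784375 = 6722.80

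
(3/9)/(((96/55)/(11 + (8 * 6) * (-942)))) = -2486275/288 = -8632.90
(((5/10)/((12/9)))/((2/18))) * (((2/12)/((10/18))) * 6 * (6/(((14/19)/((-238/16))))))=-235467/320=-735.83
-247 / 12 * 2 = -247 / 6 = -41.17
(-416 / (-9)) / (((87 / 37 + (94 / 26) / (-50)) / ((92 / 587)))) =920441600 / 289566513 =3.18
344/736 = 43/92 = 0.47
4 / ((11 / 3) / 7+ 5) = 21 / 29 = 0.72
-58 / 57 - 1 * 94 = -5416 / 57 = -95.02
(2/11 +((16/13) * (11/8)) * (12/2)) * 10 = 14780/143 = 103.36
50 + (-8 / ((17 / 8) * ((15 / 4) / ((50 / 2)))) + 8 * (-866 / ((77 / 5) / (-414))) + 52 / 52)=731490677 / 3927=186272.14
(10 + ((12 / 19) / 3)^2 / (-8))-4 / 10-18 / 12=29221 / 3610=8.09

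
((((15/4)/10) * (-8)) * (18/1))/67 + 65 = 4301/67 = 64.19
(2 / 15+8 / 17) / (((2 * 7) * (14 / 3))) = 11 / 1190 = 0.01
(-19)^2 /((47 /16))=5776 /47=122.89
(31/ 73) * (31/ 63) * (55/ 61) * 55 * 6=5814050/ 93513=62.17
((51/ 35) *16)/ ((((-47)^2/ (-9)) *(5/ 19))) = -139536/ 386575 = -0.36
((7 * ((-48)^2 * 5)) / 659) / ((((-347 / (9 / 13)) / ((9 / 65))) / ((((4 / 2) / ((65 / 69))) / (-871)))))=180278784 / 2187928400255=0.00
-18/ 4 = -9/ 2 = -4.50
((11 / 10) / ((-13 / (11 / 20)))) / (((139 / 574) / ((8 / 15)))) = -69454 / 677625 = -0.10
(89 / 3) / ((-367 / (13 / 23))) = -1157 / 25323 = -0.05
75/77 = 0.97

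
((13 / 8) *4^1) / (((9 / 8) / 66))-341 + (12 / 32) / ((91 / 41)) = 88457 / 2184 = 40.50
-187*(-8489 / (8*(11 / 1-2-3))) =1587443 / 48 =33071.73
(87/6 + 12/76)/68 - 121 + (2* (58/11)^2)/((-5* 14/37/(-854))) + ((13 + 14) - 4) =39085419689/1563320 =25001.55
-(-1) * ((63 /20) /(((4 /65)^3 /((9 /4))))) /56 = 4448925 /8192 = 543.08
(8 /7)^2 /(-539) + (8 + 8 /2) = 316868 /26411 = 12.00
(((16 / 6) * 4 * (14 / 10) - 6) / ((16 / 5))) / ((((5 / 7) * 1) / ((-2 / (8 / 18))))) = -1407 / 80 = -17.59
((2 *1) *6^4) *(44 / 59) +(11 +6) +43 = 117588 / 59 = 1993.02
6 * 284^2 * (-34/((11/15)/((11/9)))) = -27423040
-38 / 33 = -1.15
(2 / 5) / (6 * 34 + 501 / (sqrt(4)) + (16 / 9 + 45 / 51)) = 612 / 699455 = 0.00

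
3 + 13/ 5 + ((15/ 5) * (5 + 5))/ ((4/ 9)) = 73.10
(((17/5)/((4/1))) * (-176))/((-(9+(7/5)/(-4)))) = 17.29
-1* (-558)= 558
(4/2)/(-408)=-1/204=-0.00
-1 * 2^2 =-4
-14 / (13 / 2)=-2.15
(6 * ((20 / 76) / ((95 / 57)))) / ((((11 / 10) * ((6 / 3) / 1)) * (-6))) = -15 / 209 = -0.07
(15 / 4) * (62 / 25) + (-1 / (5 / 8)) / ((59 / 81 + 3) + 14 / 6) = 44367 / 4910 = 9.04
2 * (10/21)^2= 200/441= 0.45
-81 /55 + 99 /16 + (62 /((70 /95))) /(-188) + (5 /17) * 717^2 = 744216238897 /4921840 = 151206.91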